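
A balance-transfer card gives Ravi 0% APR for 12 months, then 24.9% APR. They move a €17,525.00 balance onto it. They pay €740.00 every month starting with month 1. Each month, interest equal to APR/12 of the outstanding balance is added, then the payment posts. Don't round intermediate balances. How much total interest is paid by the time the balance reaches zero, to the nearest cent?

€1,359.70

Promo months 1–12 at r₀ = 0%/12 = 0; months 13+ at r₁ = 24.9%/12 = 0.02075.
After month 12 (no interest yet): B = €17,525.00 − 12·€740.00 = €8,645.00.
Then at r₁ with €740.00/mo: n₂ = −ln(1 − r₁·B/P)/ln(1+r₁) ≈ 13.52 → 14 more payments.
Total paid = 25·€740.00 + €384.70 = €18,884.70; interest = €18,884.70 − €17,525.00 = €1,359.70.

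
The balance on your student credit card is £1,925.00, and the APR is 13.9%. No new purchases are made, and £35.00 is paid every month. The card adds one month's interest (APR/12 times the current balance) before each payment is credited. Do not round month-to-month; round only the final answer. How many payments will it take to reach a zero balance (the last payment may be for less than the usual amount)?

Monthly rate r = 13.9%/12 = 1.15833% = 0.0115833.
Recurrence: B ← B·(1+r) − £35.00.
Month 1: interest £22.30; balance after payment £1,912.30.
Month 2: interest £22.15; balance after payment £1,899.45.
Closed form: n = −ln(1 − rB₀/P)/ln(1+r) = −ln(0.36292)/ln(1.01158) ≈ 88.009, so the balance reaches zero during payment 89.

89 payments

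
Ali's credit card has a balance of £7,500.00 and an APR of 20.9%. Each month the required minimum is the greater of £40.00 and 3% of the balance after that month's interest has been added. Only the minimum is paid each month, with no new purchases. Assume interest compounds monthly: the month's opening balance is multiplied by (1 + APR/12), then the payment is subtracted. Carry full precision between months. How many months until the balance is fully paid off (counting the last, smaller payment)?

Monthly rate r = 20.9%/12 = 1.74167% = 0.0174167.
While 3% of the post-interest balance exceeds £40.00, each month B ← (B·(1+r))·(1 − 0.03), i.e. B shrinks by the factor (1+r)·0.97 = 0.98689.
This holds for months 1–133. Entering month 134 the balance is £1,297.32; 3% of the post-interest balance is now below £40.00, so the flat £40.00 minimum applies from here.
From month 134 a fixed £40.00 at rate r clears £1,297.32 in 49 more payments. Total: 133 + 49 = 182 months.

182 months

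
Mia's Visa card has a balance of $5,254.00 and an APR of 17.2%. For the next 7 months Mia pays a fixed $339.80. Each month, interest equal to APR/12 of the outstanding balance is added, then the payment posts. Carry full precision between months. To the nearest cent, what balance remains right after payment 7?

$3,321.01

Monthly rate r = 17.2%/12 = 1.43333% = 0.0143333.
Each month: B ← B·(1+r) − $339.80.
Month 1: interest $75.31; balance after payment $4,989.51.
Month 2: interest $71.52; balance after payment $4,721.22.
Month 3: interest $67.67; balance after payment $4,449.09.
Month 4: interest $63.77; balance after payment $4,173.06.
Month 5: interest $59.81; balance after payment $3,893.08.
Month 6: interest $55.80; balance after payment $3,609.08.
Month 7: interest $51.73; balance after payment $3,321.01.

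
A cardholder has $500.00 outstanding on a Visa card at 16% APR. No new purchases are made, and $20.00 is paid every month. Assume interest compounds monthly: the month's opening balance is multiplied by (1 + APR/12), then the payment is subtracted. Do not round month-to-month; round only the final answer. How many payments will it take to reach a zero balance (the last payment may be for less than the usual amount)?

Monthly rate r = 16%/12 = 1.33333% = 0.0133333.
Recurrence: B ← B·(1+r) − $20.00.
Month 1: interest $6.67; balance after payment $486.67.
Month 2: interest $6.49; balance after payment $473.16.
Closed form: n = −ln(1 − rB₀/P)/ln(1+r) = −ln(0.66667)/ln(1.01333) ≈ 30.612, so the balance reaches zero during payment 31.

31 months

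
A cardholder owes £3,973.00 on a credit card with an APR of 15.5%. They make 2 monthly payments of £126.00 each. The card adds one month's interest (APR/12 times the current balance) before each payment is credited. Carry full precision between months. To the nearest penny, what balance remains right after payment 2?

Monthly rate r = 15.5%/12 = 1.29167% = 0.0129167.
Each month: B ← B·(1+r) − £126.00.
Month 1: interest £51.32; balance after payment £3,898.32.
Month 2: interest £50.35; balance after payment £3,822.67.

£3,822.67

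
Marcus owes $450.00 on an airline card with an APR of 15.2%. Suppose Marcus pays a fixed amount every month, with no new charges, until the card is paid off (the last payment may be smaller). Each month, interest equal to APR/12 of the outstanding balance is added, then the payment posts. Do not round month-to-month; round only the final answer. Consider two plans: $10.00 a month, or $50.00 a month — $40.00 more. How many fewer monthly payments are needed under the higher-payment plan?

Monthly rate r = 15.2%/12 = 1.26667% = 0.0126667.
At $10.00/mo: n = ⌈−ln(1 − rB₀/P)/ln(1+r)⌉ = 68 payments (last $0.51); total interest = total paid − $450.00 = $220.51.
At $50.00/mo: 10 payments (last $30.88); total interest $30.88.
Payments saved = 68 − 10 = 58.

58 fewer payments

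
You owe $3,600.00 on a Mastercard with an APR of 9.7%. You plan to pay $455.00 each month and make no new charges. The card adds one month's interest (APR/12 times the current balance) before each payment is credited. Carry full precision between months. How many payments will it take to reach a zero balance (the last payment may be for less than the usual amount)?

9 months

Monthly rate r = 9.7%/12 = 0.808333% = 0.00808333.
Recurrence: B ← B·(1+r) − $455.00.
Month 1: interest $29.10; balance after payment $3,174.10.
Month 2: interest $25.66; balance after payment $2,744.76.
Closed form: n = −ln(1 − rB₀/P)/ln(1+r) = −ln(0.93604)/ln(1.00808) ≈ 8.209, so the balance reaches zero during payment 9.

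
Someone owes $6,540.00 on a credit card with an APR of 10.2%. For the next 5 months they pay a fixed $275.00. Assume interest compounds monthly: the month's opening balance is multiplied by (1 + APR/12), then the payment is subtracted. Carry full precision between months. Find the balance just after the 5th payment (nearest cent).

Monthly rate r = 10.2%/12 = 0.85% = 0.0085.
Each month: B ← B·(1+r) − $275.00.
Month 1: interest $55.59; balance after payment $6,320.59.
Month 2: interest $53.73; balance after payment $6,099.32.
Month 3: interest $51.84; balance after payment $5,876.16.
Month 4: interest $49.95; balance after payment $5,651.11.
Month 5: interest $48.03; balance after payment $5,424.14.

$5,424.14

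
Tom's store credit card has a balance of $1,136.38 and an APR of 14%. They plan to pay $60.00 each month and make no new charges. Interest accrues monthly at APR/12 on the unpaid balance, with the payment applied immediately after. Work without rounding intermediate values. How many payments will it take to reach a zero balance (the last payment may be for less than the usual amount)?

Monthly rate r = 14%/12 = 1.16667% = 0.0116667.
Recurrence: B ← B·(1+r) − $60.00.
Month 1: interest $13.26; balance after payment $1,089.64.
Month 2: interest $12.71; balance after payment $1,042.35.
Closed form: n = −ln(1 − rB₀/P)/ln(1+r) = −ln(0.77904)/ln(1.01167) ≈ 21.527, so the balance reaches zero during payment 22.

22 payments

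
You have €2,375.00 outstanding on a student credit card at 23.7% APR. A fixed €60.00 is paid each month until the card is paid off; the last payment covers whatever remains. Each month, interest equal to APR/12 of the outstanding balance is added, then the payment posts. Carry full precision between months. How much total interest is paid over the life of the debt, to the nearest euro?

€2,295

Monthly rate r = 23.7%/12 = 1.975% = 0.01975.
Payoff takes n = ⌈−ln(1 − rB₀/P)/ln(1+r)⌉ = ⌈77.833⌉ = 78 payments; the last is €50.03.
Total paid = 77·€60.00 + €50.03 = €4,670.03.
Total interest = total paid − principal = €4,670.03 − €2,375.00 = €2,295.03.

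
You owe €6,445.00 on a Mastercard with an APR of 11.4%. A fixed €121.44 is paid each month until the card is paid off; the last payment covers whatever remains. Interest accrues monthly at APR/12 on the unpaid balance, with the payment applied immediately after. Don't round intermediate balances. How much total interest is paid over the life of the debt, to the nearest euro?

Monthly rate r = 11.4%/12 = 0.95% = 0.0095.
Payoff takes n = ⌈−ln(1 − rB₀/P)/ln(1+r)⌉ = ⌈74.197⌉ = 75 payments; the last is €23.96.
Total paid = 74·€121.44 + €23.96 = €9,010.52.
Total interest = total paid − principal = €9,010.52 − €6,445.00 = €2,565.52.

€2,566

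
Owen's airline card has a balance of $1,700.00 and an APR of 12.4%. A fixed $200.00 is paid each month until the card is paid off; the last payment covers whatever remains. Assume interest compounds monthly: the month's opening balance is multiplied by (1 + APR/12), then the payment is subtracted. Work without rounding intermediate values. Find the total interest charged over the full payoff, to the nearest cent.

$88.57

Monthly rate r = 12.4%/12 = 1.03333% = 0.0103333.
Payoff takes n = ⌈−ln(1 − rB₀/P)/ln(1+r)⌉ = ⌈8.943⌉ = 9 payments; the last is $188.57.
Total paid = 8·$200.00 + $188.57 = $1,788.57.
Total interest = total paid − principal = $1,788.57 − $1,700.00 = $88.57.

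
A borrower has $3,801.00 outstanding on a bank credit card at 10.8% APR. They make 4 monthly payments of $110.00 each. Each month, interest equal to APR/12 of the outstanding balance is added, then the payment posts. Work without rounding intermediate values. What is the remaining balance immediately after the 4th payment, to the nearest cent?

$3,493.72

Monthly rate r = 10.8%/12 = 0.9% = 0.009.
Each month: B ← B·(1+r) − $110.00.
Month 1: interest $34.21; balance after payment $3,725.21.
Month 2: interest $33.53; balance after payment $3,648.74.
Month 3: interest $32.84; balance after payment $3,571.57.
Month 4: interest $32.14; balance after payment $3,493.72.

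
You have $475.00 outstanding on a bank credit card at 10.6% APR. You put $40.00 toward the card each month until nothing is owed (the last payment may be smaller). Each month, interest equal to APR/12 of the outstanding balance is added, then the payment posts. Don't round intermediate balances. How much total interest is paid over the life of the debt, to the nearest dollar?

Monthly rate r = 10.6%/12 = 0.883333% = 0.00883333.
Payoff takes n = ⌈−ln(1 − rB₀/P)/ln(1+r)⌉ = ⌈12.600⌉ = 13 payments; the last is $24.06.
Total paid = 12·$40.00 + $24.06 = $504.06.
Total interest = total paid − principal = $504.06 − $475.00 = $29.06.

$29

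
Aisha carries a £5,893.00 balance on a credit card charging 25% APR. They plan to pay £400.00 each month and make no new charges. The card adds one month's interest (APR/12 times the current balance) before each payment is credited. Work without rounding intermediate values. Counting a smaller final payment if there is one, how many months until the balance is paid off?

18 payments

Monthly rate r = 25%/12 = 2.08333% = 0.0208333.
Recurrence: B ← B·(1+r) − £400.00.
Month 1: interest £122.77; balance after payment £5,615.77.
Month 2: interest £117.00; balance after payment £5,332.77.
Closed form: n = −ln(1 − rB₀/P)/ln(1+r) = −ln(0.69307)/ln(1.02083) ≈ 17.780, so the balance reaches zero during payment 18.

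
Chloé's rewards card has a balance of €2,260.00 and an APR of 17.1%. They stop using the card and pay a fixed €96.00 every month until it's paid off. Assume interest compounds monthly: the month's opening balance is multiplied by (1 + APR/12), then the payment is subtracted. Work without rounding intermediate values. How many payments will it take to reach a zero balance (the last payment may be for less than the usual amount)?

29 months

Monthly rate r = 17.1%/12 = 1.425% = 0.01425.
Recurrence: B ← B·(1+r) − €96.00.
Month 1: interest €32.20; balance after payment €2,196.20.
Month 2: interest €31.30; balance after payment €2,131.50.
Closed form: n = −ln(1 − rB₀/P)/ln(1+r) = −ln(0.66453)/ln(1.01425) ≈ 28.883, so the balance reaches zero during payment 29.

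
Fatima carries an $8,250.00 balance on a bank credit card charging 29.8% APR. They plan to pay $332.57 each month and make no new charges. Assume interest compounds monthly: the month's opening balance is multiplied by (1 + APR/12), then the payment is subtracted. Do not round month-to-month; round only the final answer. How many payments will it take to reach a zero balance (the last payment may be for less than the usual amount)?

40 months

Monthly rate r = 29.8%/12 = 2.48333% = 0.0248333.
Recurrence: B ← B·(1+r) − $332.57.
Month 1: interest $204.88; balance after payment $8,122.31.
Month 2: interest $201.70; balance after payment $7,991.44.
Closed form: n = −ln(1 − rB₀/P)/ln(1+r) = −ln(0.38396)/ln(1.02483) ≈ 39.022, so the balance reaches zero during payment 40.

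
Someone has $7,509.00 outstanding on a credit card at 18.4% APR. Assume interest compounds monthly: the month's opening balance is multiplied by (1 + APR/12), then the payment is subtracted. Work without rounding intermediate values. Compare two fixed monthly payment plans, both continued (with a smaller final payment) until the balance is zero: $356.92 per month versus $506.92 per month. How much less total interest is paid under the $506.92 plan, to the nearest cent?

Monthly rate r = 18.4%/12 = 1.53333% = 0.0153333.
At $356.92/mo: n = ⌈−ln(1 − rB₀/P)/ln(1+r)⌉ = 26 payments (last $212.95); total interest = total paid − $7,509.00 = $1,626.95.
At $506.92/mo: 17 payments (last $472.49); total interest $1,074.21.
Interest saved = $1,626.95 − $1,074.21 = $552.74.

$552.74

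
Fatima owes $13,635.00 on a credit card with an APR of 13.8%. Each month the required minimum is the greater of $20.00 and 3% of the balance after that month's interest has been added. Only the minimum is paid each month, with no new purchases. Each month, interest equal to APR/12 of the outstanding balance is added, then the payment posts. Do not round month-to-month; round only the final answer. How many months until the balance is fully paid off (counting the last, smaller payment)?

201 months

Monthly rate r = 13.8%/12 = 1.15% = 0.0115.
While 3% of the post-interest balance exceeds $20.00, each month B ← (B·(1+r))·(1 − 0.03), i.e. B shrinks by the factor (1+r)·0.97 = 0.98115.
This holds for months 1–160. Entering month 161 the balance is $649.64; 3% of the post-interest balance is now below $20.00, so the flat $20.00 minimum applies from here.
From month 161 a fixed $20.00 at rate r clears $649.64 in 41 more payments. Total: 160 + 41 = 201 months.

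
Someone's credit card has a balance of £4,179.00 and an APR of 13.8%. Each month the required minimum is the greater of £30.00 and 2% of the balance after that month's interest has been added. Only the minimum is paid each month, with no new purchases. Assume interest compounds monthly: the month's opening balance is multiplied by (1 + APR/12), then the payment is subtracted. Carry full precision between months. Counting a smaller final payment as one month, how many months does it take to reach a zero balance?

Monthly rate r = 13.8%/12 = 1.15% = 0.0115.
While 2% of the post-interest balance exceeds £30.00, each month B ← (B·(1+r))·(1 − 0.02), i.e. B shrinks by the factor (1+r)·0.98 = 0.99127.
This holds for months 1–119. Entering month 120 the balance is £1,472.03; 2% of the post-interest balance is now below £30.00, so the flat £30.00 minimum applies from here.
From month 120 a fixed £30.00 at rate r clears £1,472.03 in 73 more payments. Total: 119 + 73 = 192 months.

192 months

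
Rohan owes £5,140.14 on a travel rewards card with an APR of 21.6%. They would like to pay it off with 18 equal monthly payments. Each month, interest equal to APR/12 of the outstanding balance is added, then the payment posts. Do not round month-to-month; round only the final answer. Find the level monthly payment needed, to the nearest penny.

£336.86

Monthly rate r = 21.6%/12 = 1.8% = 0.018.
Level-payment amortization: P = B₀·r / (1 − (1+r)^(−n)) = 5140.14·0.018 / (1 − 1.018^(−18)).
Denominator 1 − (1+r)^(−18) = 0.274662726.
P = 92.5225 / 0.274662726 ≈ 336.86.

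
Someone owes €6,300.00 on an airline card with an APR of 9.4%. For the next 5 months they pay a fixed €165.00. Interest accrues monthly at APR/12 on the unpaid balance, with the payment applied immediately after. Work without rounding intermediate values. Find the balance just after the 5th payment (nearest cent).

€5,712.62

Monthly rate r = 9.4%/12 = 0.783333% = 0.00783333.
Each month: B ← B·(1+r) − €165.00.
Month 1: interest €49.35; balance after payment €6,184.35.
Month 2: interest €48.44; balance after payment €6,067.79.
Month 3: interest €47.53; balance after payment €5,950.33.
Month 4: interest €46.61; balance after payment €5,831.94.
Month 5: interest €45.68; balance after payment €5,712.62.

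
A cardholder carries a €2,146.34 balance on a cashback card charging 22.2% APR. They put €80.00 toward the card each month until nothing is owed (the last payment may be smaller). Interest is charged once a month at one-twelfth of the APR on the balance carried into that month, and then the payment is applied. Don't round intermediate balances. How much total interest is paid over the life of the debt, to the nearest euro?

€847

Monthly rate r = 22.2%/12 = 1.85% = 0.0185.
Payoff takes n = ⌈−ln(1 − rB₀/P)/ln(1+r)⌉ = ⌈37.415⌉ = 38 payments; the last is €33.39.
Total paid = 37·€80.00 + €33.39 = €2,993.39.
Total interest = total paid − principal = €2,993.39 − €2,146.34 = €847.05.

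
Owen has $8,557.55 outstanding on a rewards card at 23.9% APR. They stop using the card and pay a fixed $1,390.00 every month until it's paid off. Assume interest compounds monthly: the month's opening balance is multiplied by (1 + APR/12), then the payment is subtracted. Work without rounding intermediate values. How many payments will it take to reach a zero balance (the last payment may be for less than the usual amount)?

Monthly rate r = 23.9%/12 = 1.99167% = 0.0199167.
Recurrence: B ← B·(1+r) − $1,390.00.
Month 1: interest $170.44; balance after payment $7,337.99.
Month 2: interest $146.15; balance after payment $6,094.14.
Closed form: n = −ln(1 − rB₀/P)/ln(1+r) = −ln(0.87738)/ln(1.01992) ≈ 6.633, so the balance reaches zero during payment 7.

7 payments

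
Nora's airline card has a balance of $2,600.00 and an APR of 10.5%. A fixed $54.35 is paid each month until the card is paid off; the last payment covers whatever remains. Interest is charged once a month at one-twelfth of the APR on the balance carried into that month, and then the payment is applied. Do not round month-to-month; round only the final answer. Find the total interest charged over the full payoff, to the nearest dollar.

$783

Monthly rate r = 10.5%/12 = 0.875% = 0.00875.
Payoff takes n = ⌈−ln(1 − rB₀/P)/ln(1+r)⌉ = ⌈62.246⌉ = 63 payments; the last is $13.44.
Total paid = 62·$54.35 + $13.44 = $3,383.14.
Total interest = total paid − principal = $3,383.14 − $2,600.00 = $783.14.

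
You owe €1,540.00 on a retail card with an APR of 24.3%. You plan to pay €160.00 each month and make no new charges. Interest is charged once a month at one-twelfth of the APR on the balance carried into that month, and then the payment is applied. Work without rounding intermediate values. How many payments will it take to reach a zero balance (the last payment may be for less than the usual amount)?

Monthly rate r = 24.3%/12 = 2.025% = 0.02025.
Recurrence: B ← B·(1+r) − €160.00.
Month 1: interest €31.19; balance after payment €1,411.18.
Month 2: interest €28.58; balance after payment €1,279.76.
Closed form: n = −ln(1 − rB₀/P)/ln(1+r) = −ln(0.80509)/ln(1.02025) ≈ 10.814, so the balance reaches zero during payment 11.

11 payments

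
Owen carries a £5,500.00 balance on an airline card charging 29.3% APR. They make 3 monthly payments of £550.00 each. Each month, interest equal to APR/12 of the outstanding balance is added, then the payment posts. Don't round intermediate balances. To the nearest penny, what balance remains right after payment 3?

£4,222.18

Monthly rate r = 29.3%/12 = 2.44167% = 0.0244167.
Each month: B ← B·(1+r) − £550.00.
Month 1: interest £134.29; balance after payment £5,084.29.
Month 2: interest £124.14; balance after payment £4,658.43.
Month 3: interest £113.74; balance after payment £4,222.18.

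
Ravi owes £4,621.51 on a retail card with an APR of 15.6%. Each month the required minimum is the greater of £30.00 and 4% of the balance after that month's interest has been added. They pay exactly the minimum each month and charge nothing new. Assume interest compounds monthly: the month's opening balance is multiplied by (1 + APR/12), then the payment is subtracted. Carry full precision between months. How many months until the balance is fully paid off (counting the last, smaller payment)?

Monthly rate r = 15.6%/12 = 1.3% = 0.013.
While 4% of the post-interest balance exceeds £30.00, each month B ← (B·(1+r))·(1 − 0.04), i.e. B shrinks by the factor (1+r)·0.96 = 0.97248.
This holds for months 1–66. Entering month 67 the balance is £732.67; 4% of the post-interest balance is now below £30.00, so the flat £30.00 minimum applies from here.
From month 67 a fixed £30.00 at rate r clears £732.67 in 30 more payments. Total: 66 + 30 = 96 months.

96 months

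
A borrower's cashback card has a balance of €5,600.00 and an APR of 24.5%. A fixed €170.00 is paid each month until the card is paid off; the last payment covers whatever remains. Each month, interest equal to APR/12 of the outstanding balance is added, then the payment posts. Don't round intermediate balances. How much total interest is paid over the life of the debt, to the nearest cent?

€3,790.77

Monthly rate r = 24.5%/12 = 2.04167% = 0.0204167.
Payoff takes n = ⌈−ln(1 − rB₀/P)/ln(1+r)⌉ = ⌈55.238⌉ = 56 payments; the last is €40.77.
Total paid = 55·€170.00 + €40.77 = €9,390.77.
Total interest = total paid − principal = €9,390.77 − €5,600.00 = €3,790.77.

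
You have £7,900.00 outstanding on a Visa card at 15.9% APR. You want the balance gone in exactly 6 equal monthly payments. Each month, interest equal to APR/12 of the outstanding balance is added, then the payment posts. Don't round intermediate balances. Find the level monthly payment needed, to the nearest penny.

£1,378.40

Monthly rate r = 15.9%/12 = 1.325% = 0.01325.
Level-payment amortization: P = B₀·r / (1 − (1+r)^(−n)) = 7900.00·0.01325 / (1 − 1.01325^(−6)).
Denominator 1 − (1+r)^(−6) = 0.0759396717.
P = 104.675 / 0.0759396717 ≈ 1378.40.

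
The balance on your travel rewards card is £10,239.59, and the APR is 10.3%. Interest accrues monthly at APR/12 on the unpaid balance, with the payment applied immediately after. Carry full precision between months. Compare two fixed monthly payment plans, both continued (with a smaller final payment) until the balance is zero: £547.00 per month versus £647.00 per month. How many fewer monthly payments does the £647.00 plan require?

Monthly rate r = 10.3%/12 = 0.858333% = 0.00858333.
At £547.00/mo: n = ⌈−ln(1 − rB₀/P)/ln(1+r)⌉ = 21 payments (last £270.95); total interest = total paid − £10,239.59 = £971.36.
At £647.00/mo: 18 payments (last £53.63); total interest £813.04.
Payments saved = 21 − 18 = 3.

3 fewer payments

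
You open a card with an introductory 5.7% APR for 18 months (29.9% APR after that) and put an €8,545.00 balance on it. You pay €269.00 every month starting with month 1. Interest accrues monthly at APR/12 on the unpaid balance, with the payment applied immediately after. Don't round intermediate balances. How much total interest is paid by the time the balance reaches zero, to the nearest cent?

Promo months 1–18 at r₀ = 5.7%/12 = 0.00475; months 19+ at r₁ = 29.9%/12 = 0.0249167.
After month 18: iterate B ← B·(1+r₀) − €269.00 for 18 months → €4,263.32.
Then at r₁ with €269.00/mo: n₂ = −ln(1 − r₁·B/P)/ln(1+r₁) ≈ 20.41 → 21 more payments.
Total paid = 38·€269.00 + €111.55 = €10,333.55; interest = €10,333.55 − €8,545.00 = €1,788.55.

€1,788.55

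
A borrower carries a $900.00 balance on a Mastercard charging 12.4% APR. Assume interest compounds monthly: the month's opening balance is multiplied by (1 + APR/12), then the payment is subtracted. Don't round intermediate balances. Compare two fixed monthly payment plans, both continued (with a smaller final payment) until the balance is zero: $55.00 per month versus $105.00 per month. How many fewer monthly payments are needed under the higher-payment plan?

9 fewer payments

Monthly rate r = 12.4%/12 = 1.03333% = 0.0103333.
At $55.00/mo: n = ⌈−ln(1 − rB₀/P)/ln(1+r)⌉ = 19 payments (last $1.02); total interest = total paid − $900.00 = $91.02.
At $105.00/mo: 10 payments (last $2.25); total interest $47.25.
Payments saved = 19 − 10 = 9.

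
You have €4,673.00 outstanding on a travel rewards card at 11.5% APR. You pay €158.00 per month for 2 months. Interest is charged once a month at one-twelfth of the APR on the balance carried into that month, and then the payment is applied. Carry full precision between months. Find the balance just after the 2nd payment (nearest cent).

Monthly rate r = 11.5%/12 = 0.958333% = 0.00958333.
Each month: B ← B·(1+r) − €158.00.
Month 1: interest €44.78; balance after payment €4,559.78.
Month 2: interest €43.70; balance after payment €4,445.48.

€4,445.48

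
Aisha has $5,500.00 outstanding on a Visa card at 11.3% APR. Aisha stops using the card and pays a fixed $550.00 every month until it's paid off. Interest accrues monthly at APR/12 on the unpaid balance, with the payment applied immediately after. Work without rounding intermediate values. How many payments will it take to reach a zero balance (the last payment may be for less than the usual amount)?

Monthly rate r = 11.3%/12 = 0.941667% = 0.00941667.
Recurrence: B ← B·(1+r) − $550.00.
Month 1: interest $51.79; balance after payment $5,001.79.
Month 2: interest $47.10; balance after payment $4,498.89.
Closed form: n = −ln(1 − rB₀/P)/ln(1+r) = −ln(0.90583)/ln(1.00942) ≈ 10.552, so the balance reaches zero during payment 11.

11 payments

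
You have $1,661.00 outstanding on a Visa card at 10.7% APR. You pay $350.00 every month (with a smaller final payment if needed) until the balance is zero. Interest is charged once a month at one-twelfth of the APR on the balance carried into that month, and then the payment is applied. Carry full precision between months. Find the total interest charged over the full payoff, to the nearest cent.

Monthly rate r = 10.7%/12 = 0.891667% = 0.00891667.
Payoff takes n = ⌈−ln(1 − rB₀/P)/ln(1+r)⌉ = ⌈4.871⌉ = 5 payments; the last is $304.90.
Total paid = 4·$350.00 + $304.90 = $1,704.90.
Total interest = total paid − principal = $1,704.90 − $1,661.00 = $43.90.

$43.90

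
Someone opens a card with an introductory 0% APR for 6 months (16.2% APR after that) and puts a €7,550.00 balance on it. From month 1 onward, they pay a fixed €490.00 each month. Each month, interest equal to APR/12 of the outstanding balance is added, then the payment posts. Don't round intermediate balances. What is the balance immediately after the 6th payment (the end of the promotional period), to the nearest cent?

€4,610.00

Promo months 1–6 at r₀ = 0%/12 = 0; months 7+ at r₁ = 16.2%/12 = 0.0135.
After month 6 (no interest yet): B = €7,550.00 − 6·€490.00 = €4,610.00.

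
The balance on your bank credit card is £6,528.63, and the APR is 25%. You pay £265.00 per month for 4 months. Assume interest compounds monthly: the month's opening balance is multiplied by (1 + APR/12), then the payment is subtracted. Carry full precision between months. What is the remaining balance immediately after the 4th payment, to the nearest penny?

£5,996.33

Monthly rate r = 25%/12 = 2.08333% = 0.0208333.
Each month: B ← B·(1+r) − £265.00.
Month 1: interest £136.01; balance after payment £6,399.64.
Month 2: interest £133.33; balance after payment £6,267.97.
Month 3: interest £130.58; balance after payment £6,133.55.
Month 4: interest £127.78; balance after payment £5,996.33.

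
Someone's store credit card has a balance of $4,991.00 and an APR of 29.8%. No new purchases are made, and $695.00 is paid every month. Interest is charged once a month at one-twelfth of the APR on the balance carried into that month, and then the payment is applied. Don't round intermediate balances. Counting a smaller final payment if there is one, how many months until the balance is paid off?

9 payments

Monthly rate r = 29.8%/12 = 2.48333% = 0.0248333.
Recurrence: B ← B·(1+r) − $695.00.
Month 1: interest $123.94; balance after payment $4,419.94.
Month 2: interest $109.76; balance after payment $3,834.71.
Closed form: n = −ln(1 − rB₀/P)/ln(1+r) = −ln(0.82166)/ln(1.02483) ≈ 8.007, so the balance reaches zero during payment 9.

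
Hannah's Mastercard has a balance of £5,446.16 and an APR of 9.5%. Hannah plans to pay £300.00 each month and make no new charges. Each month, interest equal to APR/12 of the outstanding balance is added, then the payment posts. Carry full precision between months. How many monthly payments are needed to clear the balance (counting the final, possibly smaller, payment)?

Monthly rate r = 9.5%/12 = 0.791667% = 0.00791667.
Recurrence: B ← B·(1+r) − £300.00.
Month 1: interest £43.12; balance after payment £5,189.28.
Month 2: interest £41.08; balance after payment £4,930.36.
Closed form: n = −ln(1 − rB₀/P)/ln(1+r) = −ln(0.85628)/ln(1.00792) ≈ 19.676, so the balance reaches zero during payment 20.

20 months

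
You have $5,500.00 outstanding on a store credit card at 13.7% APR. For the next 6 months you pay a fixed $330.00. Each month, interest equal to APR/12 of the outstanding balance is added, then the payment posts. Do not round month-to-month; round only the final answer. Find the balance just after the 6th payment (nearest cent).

Monthly rate r = 13.7%/12 = 1.14167% = 0.0114167.
Each month: B ← B·(1+r) − $330.00.
Month 1: interest $62.79; balance after payment $5,232.79.
Month 2: interest $59.74; balance after payment $4,962.53.
Month 3: interest $56.66; balance after payment $4,689.19.
Month 4: interest $53.53; balance after payment $4,412.72.
Month 5: interest $50.38; balance after payment $4,133.10.
Month 6: interest $47.19; balance after payment $3,850.29.

$3,850.29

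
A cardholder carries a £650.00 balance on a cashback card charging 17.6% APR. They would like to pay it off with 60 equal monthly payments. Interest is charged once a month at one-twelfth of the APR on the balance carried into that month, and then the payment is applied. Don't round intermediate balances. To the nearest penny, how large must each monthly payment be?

£16.36

Monthly rate r = 17.6%/12 = 1.46667% = 0.0146667.
Level-payment amortization: P = B₀·r / (1 − (1+r)^(−n)) = 650.00·0.0146667 / (1 − 1.01467^(−60)).
Denominator 1 − (1+r)^(−60) = 0.582557755.
P = 9.53333 / 0.582557755 ≈ 16.36.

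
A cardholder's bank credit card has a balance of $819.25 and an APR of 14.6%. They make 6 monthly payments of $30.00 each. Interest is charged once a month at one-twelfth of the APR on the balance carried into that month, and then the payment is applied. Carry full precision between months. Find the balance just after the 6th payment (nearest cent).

Monthly rate r = 14.6%/12 = 1.21667% = 0.0121667.
Each month: B ← B·(1+r) − $30.00.
Month 1: interest $9.97; balance after payment $799.22.
Month 2: interest $9.72; balance after payment $778.94.
Month 3: interest $9.48; balance after payment $758.42.
Month 4: interest $9.23; balance after payment $737.65.
Month 5: interest $8.97; balance after payment $716.62.
Month 6: interest $8.72; balance after payment $695.34.

$695.34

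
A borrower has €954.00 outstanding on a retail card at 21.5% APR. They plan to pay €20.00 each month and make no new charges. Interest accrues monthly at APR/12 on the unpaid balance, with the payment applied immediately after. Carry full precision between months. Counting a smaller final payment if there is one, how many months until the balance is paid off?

109 months

Monthly rate r = 21.5%/12 = 1.79167% = 0.0179167.
Recurrence: B ← B·(1+r) − €20.00.
Month 1: interest €17.09; balance after payment €951.09.
Month 2: interest €17.04; balance after payment €948.13.
Closed form: n = −ln(1 − rB₀/P)/ln(1+r) = −ln(0.14537)/ln(1.01792) ≈ 108.595, so the balance reaches zero during payment 109.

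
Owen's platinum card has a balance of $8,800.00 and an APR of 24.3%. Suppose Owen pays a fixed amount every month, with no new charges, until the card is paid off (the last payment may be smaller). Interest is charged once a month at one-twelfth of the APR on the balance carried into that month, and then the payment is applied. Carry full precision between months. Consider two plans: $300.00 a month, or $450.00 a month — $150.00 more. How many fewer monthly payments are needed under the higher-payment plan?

19 fewer payments

Monthly rate r = 24.3%/12 = 2.025% = 0.02025.
At $300.00/mo: n = ⌈−ln(1 − rB₀/P)/ln(1+r)⌉ = 45 payments (last $288.97); total interest = total paid − $8,800.00 = $4,688.97.
At $450.00/mo: 26 payments (last $67.66); total interest $2,517.66.
Payments saved = 45 − 26 = 19.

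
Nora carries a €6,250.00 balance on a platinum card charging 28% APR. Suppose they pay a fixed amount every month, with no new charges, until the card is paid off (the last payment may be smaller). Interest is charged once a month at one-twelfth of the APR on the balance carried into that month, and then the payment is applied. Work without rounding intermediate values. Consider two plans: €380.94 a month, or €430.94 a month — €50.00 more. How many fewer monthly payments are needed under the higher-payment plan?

Monthly rate r = 28%/12 = 2.33333% = 0.0233333.
At €380.94/mo: n = ⌈−ln(1 − rB₀/P)/ln(1+r)⌉ = 21 payments (last €352.05); total interest = total paid − €6,250.00 = €1,720.85.
At €430.94/mo: 18 payments (last €392.68); total interest €1,468.66.
Payments saved = 21 − 18 = 3.

3 fewer payments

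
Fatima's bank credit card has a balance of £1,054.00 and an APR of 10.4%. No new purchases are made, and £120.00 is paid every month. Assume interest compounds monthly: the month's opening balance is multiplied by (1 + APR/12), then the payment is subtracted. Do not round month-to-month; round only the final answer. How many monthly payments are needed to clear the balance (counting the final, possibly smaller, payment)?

10 payments

Monthly rate r = 10.4%/12 = 0.866667% = 0.00866667.
Recurrence: B ← B·(1+r) − £120.00.
Month 1: interest £9.13; balance after payment £943.13.
Month 2: interest £8.17; balance after payment £831.31.
Closed form: n = −ln(1 − rB₀/P)/ln(1+r) = −ln(0.92388)/ln(1.00867) ≈ 9.175, so the balance reaches zero during payment 10.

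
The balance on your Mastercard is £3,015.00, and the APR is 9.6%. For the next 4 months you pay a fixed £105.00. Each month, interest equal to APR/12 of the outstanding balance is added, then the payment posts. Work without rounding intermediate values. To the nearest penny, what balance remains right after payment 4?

£2,687.58

Monthly rate r = 9.6%/12 = 0.8% = 0.008.
Each month: B ← B·(1+r) − £105.00.
Month 1: interest £24.12; balance after payment £2,934.12.
Month 2: interest £23.47; balance after payment £2,852.59.
Month 3: interest £22.82; balance after payment £2,770.41.
Month 4: interest £22.16; balance after payment £2,687.58.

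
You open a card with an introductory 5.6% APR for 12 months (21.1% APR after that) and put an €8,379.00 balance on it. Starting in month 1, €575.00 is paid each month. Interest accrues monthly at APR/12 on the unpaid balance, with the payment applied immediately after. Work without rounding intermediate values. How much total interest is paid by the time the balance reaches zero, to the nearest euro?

€369

Promo months 1–12 at r₀ = 5.6%/12 = 0.00466667; months 13+ at r₁ = 21.1%/12 = 0.0175833.
After month 12: iterate B ← B·(1+r₀) − €575.00 for 12 months → €1,780.57.
Then at r₁ with €575.00/mo: n₂ = −ln(1 − r₁·B/P)/ln(1+r₁) ≈ 3.21 → 4 more payments.
Total paid = 15·€575.00 + €122.77 = €8,747.77; interest = €8,747.77 − €8,379.00 = €368.77.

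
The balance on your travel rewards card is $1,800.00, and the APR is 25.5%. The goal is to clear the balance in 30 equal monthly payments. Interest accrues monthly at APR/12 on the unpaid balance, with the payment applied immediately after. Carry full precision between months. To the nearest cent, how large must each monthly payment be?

$81.76

Monthly rate r = 25.5%/12 = 2.125% = 0.02125.
Level-payment amortization: P = B₀·r / (1 − (1+r)^(−n)) = 1800.00·0.02125 / (1 − 1.02125^(−30)).
Denominator 1 − (1+r)^(−30) = 0.467845286.
P = 38.25 / 0.467845286 ≈ 81.76.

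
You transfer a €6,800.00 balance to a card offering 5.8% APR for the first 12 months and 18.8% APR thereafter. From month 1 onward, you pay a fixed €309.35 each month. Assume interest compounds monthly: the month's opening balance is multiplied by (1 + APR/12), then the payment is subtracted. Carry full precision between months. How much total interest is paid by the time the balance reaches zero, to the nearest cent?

€663.93

Promo months 1–12 at r₀ = 5.8%/12 = 0.00483333; months 13+ at r₁ = 18.8%/12 = 0.0156667.
After month 12: iterate B ← B·(1+r₀) − €309.35 for 12 months → €3,392.57.
Then at r₁ with €309.35/mo: n₂ = −ln(1 − r₁·B/P)/ln(1+r₁) ≈ 12.13 → 13 more payments.
Total paid = 24·€309.35 + €39.53 = €7,463.93; interest = €7,463.93 − €6,800.00 = €663.93.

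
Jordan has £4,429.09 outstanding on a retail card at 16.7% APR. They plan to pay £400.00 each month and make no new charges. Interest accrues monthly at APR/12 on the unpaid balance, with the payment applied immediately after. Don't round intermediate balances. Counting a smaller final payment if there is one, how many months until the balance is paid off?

Monthly rate r = 16.7%/12 = 1.39167% = 0.0139167.
Recurrence: B ← B·(1+r) − £400.00.
Month 1: interest £61.64; balance after payment £4,090.73.
Month 2: interest £56.93; balance after payment £3,747.66.
Closed form: n = −ln(1 − rB₀/P)/ln(1+r) = −ln(0.8459)/ln(1.01392) ≈ 12.109, so the balance reaches zero during payment 13.

13 months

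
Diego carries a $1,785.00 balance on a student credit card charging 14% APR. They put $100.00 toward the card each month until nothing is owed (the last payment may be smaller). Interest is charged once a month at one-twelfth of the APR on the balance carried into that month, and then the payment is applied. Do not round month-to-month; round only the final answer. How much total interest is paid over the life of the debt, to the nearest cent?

Monthly rate r = 14%/12 = 1.16667% = 0.0116667.
Payoff takes n = ⌈−ln(1 − rB₀/P)/ln(1+r)⌉ = ⌈20.132⌉ = 21 payments; the last is $13.23.
Total paid = 20·$100.00 + $13.23 = $2,013.23.
Total interest = total paid − principal = $2,013.23 − $1,785.00 = $228.23.

$228.23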